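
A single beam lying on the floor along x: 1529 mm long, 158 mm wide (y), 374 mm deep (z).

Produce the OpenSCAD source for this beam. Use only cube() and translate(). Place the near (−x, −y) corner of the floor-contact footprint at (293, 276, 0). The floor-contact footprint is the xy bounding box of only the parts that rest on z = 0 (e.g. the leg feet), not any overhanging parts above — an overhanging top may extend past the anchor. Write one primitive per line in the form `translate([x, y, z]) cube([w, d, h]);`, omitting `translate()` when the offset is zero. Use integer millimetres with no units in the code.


translate([293, 276, 0]) cube([1529, 158, 374]);


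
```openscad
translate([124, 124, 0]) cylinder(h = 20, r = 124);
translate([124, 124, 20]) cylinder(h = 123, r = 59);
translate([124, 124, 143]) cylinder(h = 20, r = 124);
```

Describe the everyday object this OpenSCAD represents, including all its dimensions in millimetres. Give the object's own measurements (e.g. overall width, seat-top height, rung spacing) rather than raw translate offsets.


A spool: two coaxial disc flanges of radius 124 mm and thickness 20 mm, joined by a core cylinder of radius 59 mm and height 123 mm. The lower flange rests on z = 0 and the three cylinders share a vertical axis.


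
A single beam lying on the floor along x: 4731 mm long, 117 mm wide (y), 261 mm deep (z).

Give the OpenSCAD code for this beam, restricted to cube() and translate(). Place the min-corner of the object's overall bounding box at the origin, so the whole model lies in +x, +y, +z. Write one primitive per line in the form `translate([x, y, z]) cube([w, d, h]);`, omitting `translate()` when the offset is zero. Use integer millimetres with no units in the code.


cube([4731, 117, 261]);


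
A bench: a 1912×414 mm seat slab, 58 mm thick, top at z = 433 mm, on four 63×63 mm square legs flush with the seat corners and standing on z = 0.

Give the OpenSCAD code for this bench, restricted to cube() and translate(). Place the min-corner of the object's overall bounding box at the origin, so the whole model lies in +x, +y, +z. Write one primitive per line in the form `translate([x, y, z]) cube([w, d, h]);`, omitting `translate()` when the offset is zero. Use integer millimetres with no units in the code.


translate([0, 0, 375]) cube([1912, 414, 58]);
cube([63, 63, 375]);
translate([0, 351, 0]) cube([63, 63, 375]);
translate([1849, 0, 0]) cube([63, 63, 375]);
translate([1849, 351, 0]) cube([63, 63, 375]);


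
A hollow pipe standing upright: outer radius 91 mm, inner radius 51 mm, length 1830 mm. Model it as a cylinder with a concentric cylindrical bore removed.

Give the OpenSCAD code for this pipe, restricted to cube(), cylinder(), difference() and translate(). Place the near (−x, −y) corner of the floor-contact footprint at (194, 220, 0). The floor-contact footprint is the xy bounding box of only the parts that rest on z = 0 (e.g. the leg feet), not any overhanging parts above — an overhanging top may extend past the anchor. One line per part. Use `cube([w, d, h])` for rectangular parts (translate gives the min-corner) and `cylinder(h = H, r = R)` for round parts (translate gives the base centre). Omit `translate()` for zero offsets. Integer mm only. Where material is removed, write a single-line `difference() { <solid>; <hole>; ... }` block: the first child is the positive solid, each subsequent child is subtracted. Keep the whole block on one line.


difference() { translate([285, 311, 0]) cylinder(h = 1830, r = 91); translate([285, 311, 0]) cylinder(h = 1830, r = 51); }


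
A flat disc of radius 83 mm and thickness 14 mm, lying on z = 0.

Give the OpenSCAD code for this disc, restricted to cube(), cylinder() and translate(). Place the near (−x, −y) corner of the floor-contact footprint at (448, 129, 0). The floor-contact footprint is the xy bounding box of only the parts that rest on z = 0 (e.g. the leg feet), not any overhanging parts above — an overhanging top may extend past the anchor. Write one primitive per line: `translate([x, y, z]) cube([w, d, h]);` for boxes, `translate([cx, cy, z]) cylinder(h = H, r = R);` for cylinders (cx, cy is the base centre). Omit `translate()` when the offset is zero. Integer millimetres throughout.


translate([531, 212, 0]) cylinder(h = 14, r = 83);


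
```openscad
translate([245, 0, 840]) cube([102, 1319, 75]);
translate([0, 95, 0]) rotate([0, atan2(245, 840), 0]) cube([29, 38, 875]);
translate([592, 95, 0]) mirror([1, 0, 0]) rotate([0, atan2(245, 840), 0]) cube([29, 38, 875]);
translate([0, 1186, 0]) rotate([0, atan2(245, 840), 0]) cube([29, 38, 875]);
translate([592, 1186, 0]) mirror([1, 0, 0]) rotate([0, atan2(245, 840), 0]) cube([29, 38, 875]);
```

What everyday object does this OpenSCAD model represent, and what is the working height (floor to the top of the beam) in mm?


A sawhorse. The overall height is 915 mm.

A beam across two mirrored pairs of raked legs — a sawhorse. The beam's underside is at z = 840 (matching the legs' vertical rise in atan2(245, 840)) and the beam is 75 mm tall, so its top is at 840 + 75 = 915 mm. The raked legs top out at the beam's underside, so that is the highest point.


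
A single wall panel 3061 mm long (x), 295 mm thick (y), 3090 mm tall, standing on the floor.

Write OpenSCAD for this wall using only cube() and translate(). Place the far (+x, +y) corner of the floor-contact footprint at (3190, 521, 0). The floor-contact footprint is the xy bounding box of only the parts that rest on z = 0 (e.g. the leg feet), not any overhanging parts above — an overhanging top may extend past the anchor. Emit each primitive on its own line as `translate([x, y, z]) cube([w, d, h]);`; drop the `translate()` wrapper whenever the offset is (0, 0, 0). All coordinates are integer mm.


translate([129, 226, 0]) cube([3061, 295, 3090]);


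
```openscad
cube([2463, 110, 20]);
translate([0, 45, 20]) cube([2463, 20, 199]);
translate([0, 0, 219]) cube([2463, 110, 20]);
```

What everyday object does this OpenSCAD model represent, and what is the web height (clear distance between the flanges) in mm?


An I-beam. The web height is 199 mm.

Two wide flanges with a thin centred web — an I-beam. Overall 239 mm minus two 20 mm flanges gives a web of 239 − 2·20 = 199 mm.


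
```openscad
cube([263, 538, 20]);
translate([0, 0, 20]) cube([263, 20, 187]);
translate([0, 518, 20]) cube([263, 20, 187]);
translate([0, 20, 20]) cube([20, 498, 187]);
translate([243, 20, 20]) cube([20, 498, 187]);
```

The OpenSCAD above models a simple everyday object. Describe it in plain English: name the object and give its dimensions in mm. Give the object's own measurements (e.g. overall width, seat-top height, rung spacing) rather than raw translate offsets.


An open-topped rectangular box: outside dimensions 263×538×207 mm, with a uniform wall and base thickness of 20 mm. The base is a full 263×538 slab on the floor; four walls sit on top of the base. The front and back walls (the −y and +y sides) span the full width; the two side walls fit between them.


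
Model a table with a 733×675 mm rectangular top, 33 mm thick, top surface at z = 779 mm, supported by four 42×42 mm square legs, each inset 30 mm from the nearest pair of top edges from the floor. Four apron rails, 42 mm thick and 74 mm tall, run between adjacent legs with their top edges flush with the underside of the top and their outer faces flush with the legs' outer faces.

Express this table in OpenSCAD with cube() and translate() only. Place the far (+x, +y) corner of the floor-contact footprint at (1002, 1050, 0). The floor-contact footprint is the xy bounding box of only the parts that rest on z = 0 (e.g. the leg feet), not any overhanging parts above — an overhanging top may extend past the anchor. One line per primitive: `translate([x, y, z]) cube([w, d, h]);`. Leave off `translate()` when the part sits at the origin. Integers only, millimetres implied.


translate([299, 405, 746]) cube([733, 675, 33]);
translate([329, 435, 0]) cube([42, 42, 746]);
translate([960, 435, 0]) cube([42, 42, 746]);
translate([329, 1008, 0]) cube([42, 42, 746]);
translate([960, 1008, 0]) cube([42, 42, 746]);
translate([371, 435, 672]) cube([589, 42, 74]);
translate([371, 1008, 672]) cube([589, 42, 74]);
translate([329, 477, 672]) cube([42, 531, 74]);
translate([960, 477, 672]) cube([42, 531, 74]);


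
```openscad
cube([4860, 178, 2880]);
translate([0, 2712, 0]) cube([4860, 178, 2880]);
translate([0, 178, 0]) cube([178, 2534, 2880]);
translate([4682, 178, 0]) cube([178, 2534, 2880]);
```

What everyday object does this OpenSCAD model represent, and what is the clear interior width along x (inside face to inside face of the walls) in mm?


A house (or room) frame. The interior width is 4504 mm.

Four 2880 mm walls enclosing a rectangle with no floor or roof — a room or house frame. Outside width is 4860 mm and wall thickness is 178 mm, so the interior width is 4860 − 2 × 178 = 4504 mm.


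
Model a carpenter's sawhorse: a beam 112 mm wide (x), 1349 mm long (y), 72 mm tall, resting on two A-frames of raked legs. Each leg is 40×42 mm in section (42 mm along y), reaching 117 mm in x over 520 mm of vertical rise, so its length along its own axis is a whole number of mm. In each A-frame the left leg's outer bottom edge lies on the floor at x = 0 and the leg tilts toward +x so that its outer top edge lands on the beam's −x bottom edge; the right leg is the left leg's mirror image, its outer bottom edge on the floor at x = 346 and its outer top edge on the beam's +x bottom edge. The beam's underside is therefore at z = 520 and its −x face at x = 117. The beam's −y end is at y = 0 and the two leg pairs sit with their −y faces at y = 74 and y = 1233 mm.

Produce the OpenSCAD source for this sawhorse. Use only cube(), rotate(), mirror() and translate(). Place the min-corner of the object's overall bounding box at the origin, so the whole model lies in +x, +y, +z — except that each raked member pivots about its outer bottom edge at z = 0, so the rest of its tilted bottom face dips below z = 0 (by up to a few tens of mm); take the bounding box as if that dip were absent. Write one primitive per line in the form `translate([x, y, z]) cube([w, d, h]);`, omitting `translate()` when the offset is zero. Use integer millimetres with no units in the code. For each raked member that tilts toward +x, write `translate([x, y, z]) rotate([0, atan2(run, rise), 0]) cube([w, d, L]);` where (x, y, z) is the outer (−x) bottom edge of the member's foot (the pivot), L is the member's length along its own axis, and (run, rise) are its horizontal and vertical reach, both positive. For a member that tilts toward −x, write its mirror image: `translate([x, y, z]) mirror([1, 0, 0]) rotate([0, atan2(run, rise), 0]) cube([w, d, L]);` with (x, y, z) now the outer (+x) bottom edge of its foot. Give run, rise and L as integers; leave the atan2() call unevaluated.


translate([117, 0, 520]) cube([112, 1349, 72]);
translate([0, 74, 0]) rotate([0, atan2(117, 520), 0]) cube([40, 42, 533]);
translate([346, 74, 0]) mirror([1, 0, 0]) rotate([0, atan2(117, 520), 0]) cube([40, 42, 533]);
translate([0, 1233, 0]) rotate([0, atan2(117, 520), 0]) cube([40, 42, 533]);
translate([346, 1233, 0]) mirror([1, 0, 0]) rotate([0, atan2(117, 520), 0]) cube([40, 42, 533]);


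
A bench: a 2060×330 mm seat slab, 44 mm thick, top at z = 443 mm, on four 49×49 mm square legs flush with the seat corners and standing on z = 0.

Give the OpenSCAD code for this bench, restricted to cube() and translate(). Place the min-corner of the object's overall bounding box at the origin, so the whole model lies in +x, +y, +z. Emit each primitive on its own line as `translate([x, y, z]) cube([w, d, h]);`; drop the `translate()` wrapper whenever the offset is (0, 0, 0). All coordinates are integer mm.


translate([0, 0, 399]) cube([2060, 330, 44]);
cube([49, 49, 399]);
translate([0, 281, 0]) cube([49, 49, 399]);
translate([2011, 0, 0]) cube([49, 49, 399]);
translate([2011, 281, 0]) cube([49, 49, 399]);


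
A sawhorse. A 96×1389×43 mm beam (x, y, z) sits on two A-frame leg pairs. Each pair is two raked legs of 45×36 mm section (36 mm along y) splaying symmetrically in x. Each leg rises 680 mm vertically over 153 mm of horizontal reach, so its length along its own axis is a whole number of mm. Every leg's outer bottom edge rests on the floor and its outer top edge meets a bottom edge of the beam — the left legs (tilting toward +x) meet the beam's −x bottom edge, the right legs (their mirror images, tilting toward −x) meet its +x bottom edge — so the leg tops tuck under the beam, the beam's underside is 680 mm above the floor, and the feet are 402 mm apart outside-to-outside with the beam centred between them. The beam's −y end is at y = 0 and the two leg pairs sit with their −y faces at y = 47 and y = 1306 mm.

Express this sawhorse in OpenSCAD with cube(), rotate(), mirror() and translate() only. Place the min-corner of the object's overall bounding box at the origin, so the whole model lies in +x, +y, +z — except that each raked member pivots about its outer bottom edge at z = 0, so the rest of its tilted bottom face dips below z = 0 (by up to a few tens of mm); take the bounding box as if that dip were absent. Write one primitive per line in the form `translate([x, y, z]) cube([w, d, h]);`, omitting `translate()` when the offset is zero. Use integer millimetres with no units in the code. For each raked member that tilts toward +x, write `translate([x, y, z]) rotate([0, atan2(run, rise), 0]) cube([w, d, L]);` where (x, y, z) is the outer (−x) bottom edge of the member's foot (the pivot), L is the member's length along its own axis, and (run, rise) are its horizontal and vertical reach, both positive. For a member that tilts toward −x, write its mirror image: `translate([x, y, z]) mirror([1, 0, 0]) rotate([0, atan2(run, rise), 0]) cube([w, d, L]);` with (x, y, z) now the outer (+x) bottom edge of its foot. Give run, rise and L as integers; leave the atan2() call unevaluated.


translate([153, 0, 680]) cube([96, 1389, 43]);
translate([0, 47, 0]) rotate([0, atan2(153, 680), 0]) cube([45, 36, 697]);
translate([402, 47, 0]) mirror([1, 0, 0]) rotate([0, atan2(153, 680), 0]) cube([45, 36, 697]);
translate([0, 1306, 0]) rotate([0, atan2(153, 680), 0]) cube([45, 36, 697]);
translate([402, 1306, 0]) mirror([1, 0, 0]) rotate([0, atan2(153, 680), 0]) cube([45, 36, 697]);


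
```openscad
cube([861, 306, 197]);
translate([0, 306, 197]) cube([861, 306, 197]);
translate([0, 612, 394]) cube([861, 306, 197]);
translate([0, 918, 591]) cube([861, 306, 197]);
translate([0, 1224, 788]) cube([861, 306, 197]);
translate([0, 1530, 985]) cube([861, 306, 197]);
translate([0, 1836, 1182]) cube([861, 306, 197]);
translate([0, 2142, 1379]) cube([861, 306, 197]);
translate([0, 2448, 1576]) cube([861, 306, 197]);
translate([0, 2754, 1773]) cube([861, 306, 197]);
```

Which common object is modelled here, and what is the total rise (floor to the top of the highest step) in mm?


A staircase. The total rise is 1970 mm.

10 identical blocks, each offset up and back from the previous — a staircase. Each step is 197 mm tall and there are 10 of them, so the total rise is 10 × 197 = 1970 mm.


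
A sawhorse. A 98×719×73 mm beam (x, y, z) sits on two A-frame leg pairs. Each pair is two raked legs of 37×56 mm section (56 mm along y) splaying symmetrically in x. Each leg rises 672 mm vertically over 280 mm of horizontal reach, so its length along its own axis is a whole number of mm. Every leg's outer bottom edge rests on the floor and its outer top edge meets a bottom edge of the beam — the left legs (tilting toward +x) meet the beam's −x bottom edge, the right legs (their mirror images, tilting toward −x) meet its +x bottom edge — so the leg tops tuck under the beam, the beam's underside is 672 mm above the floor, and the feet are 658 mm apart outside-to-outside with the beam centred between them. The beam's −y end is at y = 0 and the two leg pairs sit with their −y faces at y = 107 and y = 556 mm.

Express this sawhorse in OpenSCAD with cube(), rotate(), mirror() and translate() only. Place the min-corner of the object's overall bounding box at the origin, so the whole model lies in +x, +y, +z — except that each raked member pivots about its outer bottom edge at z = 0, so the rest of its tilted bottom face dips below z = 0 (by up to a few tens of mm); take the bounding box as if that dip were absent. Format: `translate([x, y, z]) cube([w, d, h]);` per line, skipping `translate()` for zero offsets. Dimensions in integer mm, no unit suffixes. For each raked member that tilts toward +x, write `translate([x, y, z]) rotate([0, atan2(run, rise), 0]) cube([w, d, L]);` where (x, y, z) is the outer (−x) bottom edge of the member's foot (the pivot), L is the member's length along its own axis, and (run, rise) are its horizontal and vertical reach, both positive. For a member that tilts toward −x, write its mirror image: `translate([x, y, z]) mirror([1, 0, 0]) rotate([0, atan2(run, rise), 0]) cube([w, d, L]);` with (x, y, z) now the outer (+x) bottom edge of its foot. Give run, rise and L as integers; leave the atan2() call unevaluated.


translate([280, 0, 672]) cube([98, 719, 73]);
translate([0, 107, 0]) rotate([0, atan2(280, 672), 0]) cube([37, 56, 728]);
translate([658, 107, 0]) mirror([1, 0, 0]) rotate([0, atan2(280, 672), 0]) cube([37, 56, 728]);
translate([0, 556, 0]) rotate([0, atan2(280, 672), 0]) cube([37, 56, 728]);
translate([658, 556, 0]) mirror([1, 0, 0]) rotate([0, atan2(280, 672), 0]) cube([37, 56, 728]);


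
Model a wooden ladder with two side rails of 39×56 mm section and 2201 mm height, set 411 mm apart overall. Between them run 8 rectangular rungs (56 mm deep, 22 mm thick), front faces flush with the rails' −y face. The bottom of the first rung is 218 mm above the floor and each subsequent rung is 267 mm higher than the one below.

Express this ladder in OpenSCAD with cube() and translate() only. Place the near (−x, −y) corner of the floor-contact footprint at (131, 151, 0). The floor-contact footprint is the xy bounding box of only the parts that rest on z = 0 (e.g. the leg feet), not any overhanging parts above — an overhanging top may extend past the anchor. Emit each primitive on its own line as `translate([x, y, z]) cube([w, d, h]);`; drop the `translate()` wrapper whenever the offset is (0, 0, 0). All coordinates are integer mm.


translate([131, 151, 0]) cube([39, 56, 2201]);
translate([503, 151, 0]) cube([39, 56, 2201]);
translate([170, 151, 218]) cube([333, 56, 22]);
translate([170, 151, 485]) cube([333, 56, 22]);
translate([170, 151, 752]) cube([333, 56, 22]);
translate([170, 151, 1019]) cube([333, 56, 22]);
translate([170, 151, 1286]) cube([333, 56, 22]);
translate([170, 151, 1553]) cube([333, 56, 22]);
translate([170, 151, 1820]) cube([333, 56, 22]);
translate([170, 151, 2087]) cube([333, 56, 22]);


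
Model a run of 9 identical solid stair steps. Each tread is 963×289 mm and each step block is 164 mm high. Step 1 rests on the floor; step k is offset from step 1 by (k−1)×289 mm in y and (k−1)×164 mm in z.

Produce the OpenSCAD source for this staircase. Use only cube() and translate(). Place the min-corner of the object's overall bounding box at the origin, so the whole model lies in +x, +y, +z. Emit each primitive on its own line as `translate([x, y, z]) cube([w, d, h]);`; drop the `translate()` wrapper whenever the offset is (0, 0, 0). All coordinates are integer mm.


cube([963, 289, 164]);
translate([0, 289, 164]) cube([963, 289, 164]);
translate([0, 578, 328]) cube([963, 289, 164]);
translate([0, 867, 492]) cube([963, 289, 164]);
translate([0, 1156, 656]) cube([963, 289, 164]);
translate([0, 1445, 820]) cube([963, 289, 164]);
translate([0, 1734, 984]) cube([963, 289, 164]);
translate([0, 2023, 1148]) cube([963, 289, 164]);
translate([0, 2312, 1312]) cube([963, 289, 164]);


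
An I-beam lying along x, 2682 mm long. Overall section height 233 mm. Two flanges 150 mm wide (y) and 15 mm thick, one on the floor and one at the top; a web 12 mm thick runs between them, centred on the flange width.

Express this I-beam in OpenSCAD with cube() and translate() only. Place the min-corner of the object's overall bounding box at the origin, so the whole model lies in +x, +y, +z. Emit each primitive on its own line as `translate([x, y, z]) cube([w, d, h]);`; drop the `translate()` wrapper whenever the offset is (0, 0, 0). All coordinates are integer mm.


cube([2682, 150, 15]);
translate([0, 69, 15]) cube([2682, 12, 203]);
translate([0, 0, 218]) cube([2682, 150, 15]);


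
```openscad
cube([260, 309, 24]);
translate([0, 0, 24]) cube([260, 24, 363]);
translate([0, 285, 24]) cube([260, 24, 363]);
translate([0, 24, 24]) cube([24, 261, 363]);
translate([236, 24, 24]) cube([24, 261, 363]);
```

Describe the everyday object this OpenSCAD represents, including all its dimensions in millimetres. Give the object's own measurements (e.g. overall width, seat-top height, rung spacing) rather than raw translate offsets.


An open-topped rectangular box: outside dimensions 260×309×387 mm, with a uniform wall and base thickness of 24 mm. The base is a full 260×309 slab on the floor; four walls sit on top of the base. The front and back walls (the −y and +y sides) span the full width; the two side walls fit between them.


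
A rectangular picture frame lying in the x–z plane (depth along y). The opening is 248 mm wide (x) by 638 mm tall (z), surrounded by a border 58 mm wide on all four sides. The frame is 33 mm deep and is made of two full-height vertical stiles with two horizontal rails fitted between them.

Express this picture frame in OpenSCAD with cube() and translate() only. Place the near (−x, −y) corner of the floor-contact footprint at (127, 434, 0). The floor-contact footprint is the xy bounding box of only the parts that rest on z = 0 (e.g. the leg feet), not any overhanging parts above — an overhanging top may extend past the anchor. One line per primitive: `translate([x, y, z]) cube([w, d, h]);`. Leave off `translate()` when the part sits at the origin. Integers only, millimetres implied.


translate([127, 434, 0]) cube([58, 33, 754]);
translate([433, 434, 0]) cube([58, 33, 754]);
translate([185, 434, 0]) cube([248, 33, 58]);
translate([185, 434, 696]) cube([248, 33, 58]);


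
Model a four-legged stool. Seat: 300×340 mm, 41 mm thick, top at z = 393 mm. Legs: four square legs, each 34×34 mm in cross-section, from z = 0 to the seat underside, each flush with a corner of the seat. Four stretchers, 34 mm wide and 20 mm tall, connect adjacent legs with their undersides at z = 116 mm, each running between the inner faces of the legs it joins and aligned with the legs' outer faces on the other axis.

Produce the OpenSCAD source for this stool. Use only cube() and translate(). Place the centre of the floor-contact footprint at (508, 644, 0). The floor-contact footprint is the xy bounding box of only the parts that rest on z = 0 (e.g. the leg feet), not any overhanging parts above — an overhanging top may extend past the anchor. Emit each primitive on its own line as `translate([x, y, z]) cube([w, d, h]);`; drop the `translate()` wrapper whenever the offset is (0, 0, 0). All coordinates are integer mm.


translate([358, 474, 352]) cube([300, 340, 41]);
translate([358, 474, 0]) cube([34, 34, 352]);
translate([624, 474, 0]) cube([34, 34, 352]);
translate([358, 780, 0]) cube([34, 34, 352]);
translate([624, 780, 0]) cube([34, 34, 352]);
translate([392, 474, 116]) cube([232, 34, 20]);
translate([392, 780, 116]) cube([232, 34, 20]);
translate([358, 508, 116]) cube([34, 272, 20]);
translate([624, 508, 116]) cube([34, 272, 20]);


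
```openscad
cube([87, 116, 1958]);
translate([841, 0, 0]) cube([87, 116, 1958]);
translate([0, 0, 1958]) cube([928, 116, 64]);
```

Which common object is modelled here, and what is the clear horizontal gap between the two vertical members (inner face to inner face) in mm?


A door frame. The clear opening width is 754 mm.

Two 1958 mm tall posts with a header on top — a door frame. The left jamb is 87 mm wide at x = 0; the right jamb starts at x = 841. The clear opening is 841 − 87 = 754 mm.


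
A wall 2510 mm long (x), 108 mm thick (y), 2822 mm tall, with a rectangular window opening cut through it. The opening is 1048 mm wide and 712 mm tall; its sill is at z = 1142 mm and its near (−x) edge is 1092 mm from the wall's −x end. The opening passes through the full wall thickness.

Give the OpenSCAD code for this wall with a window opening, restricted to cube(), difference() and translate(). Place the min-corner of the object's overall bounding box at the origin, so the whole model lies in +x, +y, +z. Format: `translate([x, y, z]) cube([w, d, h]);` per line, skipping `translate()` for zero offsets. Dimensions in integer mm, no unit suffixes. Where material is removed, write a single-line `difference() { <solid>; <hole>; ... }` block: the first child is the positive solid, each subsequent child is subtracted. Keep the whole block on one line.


difference() { cube([2510, 108, 2822]); translate([1092, 0, 1142]) cube([1048, 108, 712]); }


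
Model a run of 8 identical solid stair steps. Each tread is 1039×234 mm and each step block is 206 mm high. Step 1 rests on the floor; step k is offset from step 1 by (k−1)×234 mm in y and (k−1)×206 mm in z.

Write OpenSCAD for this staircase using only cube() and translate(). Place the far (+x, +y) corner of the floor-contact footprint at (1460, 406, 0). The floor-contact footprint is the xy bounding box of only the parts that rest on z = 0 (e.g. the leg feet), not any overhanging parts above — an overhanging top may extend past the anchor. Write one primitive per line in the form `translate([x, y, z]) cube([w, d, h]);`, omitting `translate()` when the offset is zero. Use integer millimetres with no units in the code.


translate([421, 172, 0]) cube([1039, 234, 206]);
translate([421, 406, 206]) cube([1039, 234, 206]);
translate([421, 640, 412]) cube([1039, 234, 206]);
translate([421, 874, 618]) cube([1039, 234, 206]);
translate([421, 1108, 824]) cube([1039, 234, 206]);
translate([421, 1342, 1030]) cube([1039, 234, 206]);
translate([421, 1576, 1236]) cube([1039, 234, 206]);
translate([421, 1810, 1442]) cube([1039, 234, 206]);


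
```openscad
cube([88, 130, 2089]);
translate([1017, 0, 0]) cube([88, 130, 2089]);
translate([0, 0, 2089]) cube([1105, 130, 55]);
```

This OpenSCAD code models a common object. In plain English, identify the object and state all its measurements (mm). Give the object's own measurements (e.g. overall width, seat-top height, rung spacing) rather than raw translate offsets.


A door frame. The clear opening is 929 mm wide and 2089 mm high. Two 88 mm wide jambs, 130 mm deep, stand either side of the opening from the floor to the top of the opening. A 55 mm thick head sits across the top of both jambs, spanning the full outside width of the frame.


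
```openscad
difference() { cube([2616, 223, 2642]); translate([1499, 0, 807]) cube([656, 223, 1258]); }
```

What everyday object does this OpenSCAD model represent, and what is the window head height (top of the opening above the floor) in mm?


A wall with a window opening. The window head height is 2065 mm.

A wall with a rectangular opening subtracted — a window. Sill at z = 807, opening 1258 mm tall, so the head is at 807 + 1258 = 2065 mm.


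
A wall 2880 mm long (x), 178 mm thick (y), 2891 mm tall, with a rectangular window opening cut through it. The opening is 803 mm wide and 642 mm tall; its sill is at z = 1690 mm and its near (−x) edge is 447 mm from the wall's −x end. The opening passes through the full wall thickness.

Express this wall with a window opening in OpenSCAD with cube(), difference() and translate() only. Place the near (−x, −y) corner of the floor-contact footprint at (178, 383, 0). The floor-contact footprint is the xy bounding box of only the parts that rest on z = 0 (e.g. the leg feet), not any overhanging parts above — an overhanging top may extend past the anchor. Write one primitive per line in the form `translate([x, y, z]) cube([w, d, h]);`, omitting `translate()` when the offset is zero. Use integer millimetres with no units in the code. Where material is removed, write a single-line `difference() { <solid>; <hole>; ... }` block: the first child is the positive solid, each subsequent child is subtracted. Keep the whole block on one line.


difference() { translate([178, 383, 0]) cube([2880, 178, 2891]); translate([625, 383, 1690]) cube([803, 178, 642]); }


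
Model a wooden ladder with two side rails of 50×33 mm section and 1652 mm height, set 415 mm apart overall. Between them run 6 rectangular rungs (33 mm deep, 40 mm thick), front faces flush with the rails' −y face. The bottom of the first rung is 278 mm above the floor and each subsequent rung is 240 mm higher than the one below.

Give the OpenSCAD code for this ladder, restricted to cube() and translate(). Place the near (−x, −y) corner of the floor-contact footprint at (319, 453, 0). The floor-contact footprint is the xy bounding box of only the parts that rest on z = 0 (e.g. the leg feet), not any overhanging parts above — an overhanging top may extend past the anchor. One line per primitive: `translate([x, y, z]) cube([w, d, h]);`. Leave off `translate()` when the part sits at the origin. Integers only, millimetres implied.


translate([319, 453, 0]) cube([50, 33, 1652]);
translate([684, 453, 0]) cube([50, 33, 1652]);
translate([369, 453, 278]) cube([315, 33, 40]);
translate([369, 453, 518]) cube([315, 33, 40]);
translate([369, 453, 758]) cube([315, 33, 40]);
translate([369, 453, 998]) cube([315, 33, 40]);
translate([369, 453, 1238]) cube([315, 33, 40]);
translate([369, 453, 1478]) cube([315, 33, 40]);


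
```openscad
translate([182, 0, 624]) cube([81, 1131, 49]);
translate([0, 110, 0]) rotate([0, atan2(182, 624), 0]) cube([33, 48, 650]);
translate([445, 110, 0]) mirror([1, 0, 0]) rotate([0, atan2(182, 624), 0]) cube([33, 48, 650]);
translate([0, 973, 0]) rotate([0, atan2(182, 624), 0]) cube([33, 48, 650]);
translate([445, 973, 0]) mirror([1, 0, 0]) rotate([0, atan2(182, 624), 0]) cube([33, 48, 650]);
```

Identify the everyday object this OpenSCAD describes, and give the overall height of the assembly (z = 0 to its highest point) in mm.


A sawhorse. The overall height is 673 mm.

A beam across two mirrored pairs of raked legs — a sawhorse. The beam's underside is at z = 624 (matching the legs' vertical rise in atan2(182, 624)) and the beam is 49 mm tall, so its top is at 624 + 49 = 673 mm. The raked legs top out at the beam's underside, so that is the highest point.


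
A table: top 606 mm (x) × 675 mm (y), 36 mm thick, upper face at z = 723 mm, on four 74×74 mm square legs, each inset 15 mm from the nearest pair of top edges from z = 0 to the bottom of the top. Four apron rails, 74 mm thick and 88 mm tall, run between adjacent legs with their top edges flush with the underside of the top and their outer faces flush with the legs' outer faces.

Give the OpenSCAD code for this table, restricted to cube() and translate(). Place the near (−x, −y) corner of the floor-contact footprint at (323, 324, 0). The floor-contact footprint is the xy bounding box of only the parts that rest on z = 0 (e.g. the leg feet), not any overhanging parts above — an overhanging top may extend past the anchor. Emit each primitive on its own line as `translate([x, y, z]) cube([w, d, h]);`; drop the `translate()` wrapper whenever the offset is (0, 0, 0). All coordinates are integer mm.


// leg_h = 723 - 36 = 687
// apron z = 687 - 88 = 599
translate([308, 309, 687]) cube([606, 675, 36]);
translate([323, 324, 0]) cube([74, 74, 687]);
translate([825, 324, 0]) cube([74, 74, 687]);
translate([323, 895, 0]) cube([74, 74, 687]);
translate([825, 895, 0]) cube([74, 74, 687]);
translate([397, 324, 599]) cube([428, 74, 88]);
translate([397, 895, 599]) cube([428, 74, 88]);
translate([323, 398, 599]) cube([74, 497, 88]);
translate([825, 398, 599]) cube([74, 497, 88]);


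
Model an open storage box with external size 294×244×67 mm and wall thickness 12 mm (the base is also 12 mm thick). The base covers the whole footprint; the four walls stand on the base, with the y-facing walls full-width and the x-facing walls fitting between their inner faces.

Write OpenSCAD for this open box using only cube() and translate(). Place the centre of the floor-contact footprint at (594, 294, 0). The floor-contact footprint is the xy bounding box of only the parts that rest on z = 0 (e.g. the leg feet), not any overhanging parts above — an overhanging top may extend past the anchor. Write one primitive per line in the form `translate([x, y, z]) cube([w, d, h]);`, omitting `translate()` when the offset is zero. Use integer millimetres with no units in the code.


translate([447, 172, 0]) cube([294, 244, 12]);
translate([447, 172, 12]) cube([294, 12, 55]);
translate([447, 404, 12]) cube([294, 12, 55]);
translate([447, 184, 12]) cube([12, 220, 55]);
translate([729, 184, 12]) cube([12, 220, 55]);


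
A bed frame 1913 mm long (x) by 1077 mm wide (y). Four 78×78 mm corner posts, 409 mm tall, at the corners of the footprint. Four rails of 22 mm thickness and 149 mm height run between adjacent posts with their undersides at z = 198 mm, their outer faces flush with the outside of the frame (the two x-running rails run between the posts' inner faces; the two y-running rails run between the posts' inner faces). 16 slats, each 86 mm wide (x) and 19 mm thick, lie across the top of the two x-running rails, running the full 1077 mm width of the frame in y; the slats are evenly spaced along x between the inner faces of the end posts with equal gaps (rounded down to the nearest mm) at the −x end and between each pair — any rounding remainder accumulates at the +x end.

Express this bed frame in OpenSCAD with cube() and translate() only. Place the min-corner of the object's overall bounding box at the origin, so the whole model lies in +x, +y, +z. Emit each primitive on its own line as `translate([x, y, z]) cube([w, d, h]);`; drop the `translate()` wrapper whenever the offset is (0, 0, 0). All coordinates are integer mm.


cube([78, 78, 409]);
translate([0, 999, 0]) cube([78, 78, 409]);
translate([1835, 0, 0]) cube([78, 78, 409]);
translate([1835, 999, 0]) cube([78, 78, 409]);
translate([78, 0, 198]) cube([1757, 22, 149]);
translate([78, 1055, 198]) cube([1757, 22, 149]);
translate([0, 78, 198]) cube([22, 921, 149]);
translate([1891, 78, 198]) cube([22, 921, 149]);
translate([100, 0, 347]) cube([86, 1077, 19]);
translate([208, 0, 347]) cube([86, 1077, 19]);
translate([316, 0, 347]) cube([86, 1077, 19]);
translate([424, 0, 347]) cube([86, 1077, 19]);
translate([532, 0, 347]) cube([86, 1077, 19]);
translate([640, 0, 347]) cube([86, 1077, 19]);
translate([748, 0, 347]) cube([86, 1077, 19]);
translate([856, 0, 347]) cube([86, 1077, 19]);
translate([964, 0, 347]) cube([86, 1077, 19]);
translate([1072, 0, 347]) cube([86, 1077, 19]);
translate([1180, 0, 347]) cube([86, 1077, 19]);
translate([1288, 0, 347]) cube([86, 1077, 19]);
translate([1396, 0, 347]) cube([86, 1077, 19]);
translate([1504, 0, 347]) cube([86, 1077, 19]);
translate([1612, 0, 347]) cube([86, 1077, 19]);
translate([1720, 0, 347]) cube([86, 1077, 19]);


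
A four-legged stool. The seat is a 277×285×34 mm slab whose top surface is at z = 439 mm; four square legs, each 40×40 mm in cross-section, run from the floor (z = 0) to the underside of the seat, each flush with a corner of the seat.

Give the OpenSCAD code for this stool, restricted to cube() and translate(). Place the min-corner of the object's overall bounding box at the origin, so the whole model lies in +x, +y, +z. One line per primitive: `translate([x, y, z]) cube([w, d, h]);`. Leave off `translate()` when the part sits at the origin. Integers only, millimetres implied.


translate([0, 0, 405]) cube([277, 285, 34]);
cube([40, 40, 405]);
translate([237, 0, 0]) cube([40, 40, 405]);
translate([0, 245, 0]) cube([40, 40, 405]);
translate([237, 245, 0]) cube([40, 40, 405]);


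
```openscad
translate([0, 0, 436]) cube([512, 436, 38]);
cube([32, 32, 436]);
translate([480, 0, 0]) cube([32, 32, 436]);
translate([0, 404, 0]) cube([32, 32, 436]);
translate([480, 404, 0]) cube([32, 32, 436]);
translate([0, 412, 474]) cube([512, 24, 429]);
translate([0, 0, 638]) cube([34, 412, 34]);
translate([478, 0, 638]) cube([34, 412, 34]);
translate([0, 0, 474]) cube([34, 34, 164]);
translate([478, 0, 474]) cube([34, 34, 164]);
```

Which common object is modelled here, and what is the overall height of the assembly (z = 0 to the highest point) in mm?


A chair. The overall height is 903 mm.

A slab on four corner posts with a tall panel at the back — a chair. The seat slab sits at z = 436 with thickness 38, and the 429 mm backrest starts at the seat top, so the overall height is 436 + 38 + 429 = 903 mm.


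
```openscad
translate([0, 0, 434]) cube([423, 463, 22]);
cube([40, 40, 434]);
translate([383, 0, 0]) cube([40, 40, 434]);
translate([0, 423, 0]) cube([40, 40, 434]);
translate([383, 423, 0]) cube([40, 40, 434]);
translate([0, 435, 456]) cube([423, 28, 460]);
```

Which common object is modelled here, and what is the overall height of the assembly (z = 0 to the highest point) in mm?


A chair. The overall height is 916 mm.

A slab on four corner posts with a tall panel at the back — a chair. The seat slab sits at z = 434 with thickness 22, and the 460 mm backrest starts at the seat top, so the overall height is 434 + 22 + 460 = 916 mm.


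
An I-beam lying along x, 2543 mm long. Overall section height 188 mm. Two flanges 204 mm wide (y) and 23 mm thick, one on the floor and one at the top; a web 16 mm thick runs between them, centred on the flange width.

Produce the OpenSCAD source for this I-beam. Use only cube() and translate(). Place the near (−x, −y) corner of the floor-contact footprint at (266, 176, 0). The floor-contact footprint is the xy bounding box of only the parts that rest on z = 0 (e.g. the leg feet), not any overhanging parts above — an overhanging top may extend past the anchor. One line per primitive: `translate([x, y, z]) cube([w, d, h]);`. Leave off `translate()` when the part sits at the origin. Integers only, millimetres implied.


translate([266, 176, 0]) cube([2543, 204, 23]);
translate([266, 270, 23]) cube([2543, 16, 142]);
translate([266, 176, 165]) cube([2543, 204, 23]);


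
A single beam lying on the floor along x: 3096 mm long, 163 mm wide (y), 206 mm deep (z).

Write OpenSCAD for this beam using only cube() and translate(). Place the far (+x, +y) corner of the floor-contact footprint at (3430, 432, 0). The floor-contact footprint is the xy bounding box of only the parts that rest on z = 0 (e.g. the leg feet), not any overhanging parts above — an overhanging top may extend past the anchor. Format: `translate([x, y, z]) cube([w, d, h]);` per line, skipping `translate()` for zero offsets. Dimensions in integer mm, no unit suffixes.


translate([334, 269, 0]) cube([3096, 163, 206]);


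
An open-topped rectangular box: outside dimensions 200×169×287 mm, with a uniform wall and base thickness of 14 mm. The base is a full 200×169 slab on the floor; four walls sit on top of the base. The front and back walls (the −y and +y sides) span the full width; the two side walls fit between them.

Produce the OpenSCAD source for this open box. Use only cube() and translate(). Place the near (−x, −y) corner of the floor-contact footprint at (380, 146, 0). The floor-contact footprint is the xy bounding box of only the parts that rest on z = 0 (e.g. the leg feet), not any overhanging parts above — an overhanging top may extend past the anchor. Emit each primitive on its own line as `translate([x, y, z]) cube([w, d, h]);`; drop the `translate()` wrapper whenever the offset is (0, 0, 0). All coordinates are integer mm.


translate([380, 146, 0]) cube([200, 169, 14]);
translate([380, 146, 14]) cube([200, 14, 273]);
translate([380, 301, 14]) cube([200, 14, 273]);
translate([380, 160, 14]) cube([14, 141, 273]);
translate([566, 160, 14]) cube([14, 141, 273]);
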